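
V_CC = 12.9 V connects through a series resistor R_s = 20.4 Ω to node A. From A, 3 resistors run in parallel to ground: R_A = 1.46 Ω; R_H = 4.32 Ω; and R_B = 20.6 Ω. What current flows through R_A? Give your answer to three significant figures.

I ≈ 0.427 A

Equivalent of the parallel group: R_p = 1.036 Ω.
V_A by voltage divider: V_A = 12.9 × 1.036/(20.4 + 1.036) = 0.6236 V.
Branch current I = V_A/R_A = 0.6236/1.46 = 0.4271 A.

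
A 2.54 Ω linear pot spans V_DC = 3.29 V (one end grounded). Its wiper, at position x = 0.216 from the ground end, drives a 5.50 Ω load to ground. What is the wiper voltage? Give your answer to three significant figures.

V_out ≈ 0.659 V

The pot divides into 1.991 Ω above the wiper and 0.5486 Ω below.
(x·R_p) ‖ R_L = 0.4989 Ω.
Then V_out = V_DC · 0.4989/(1.991 + 0.4989) = 0.6591 V.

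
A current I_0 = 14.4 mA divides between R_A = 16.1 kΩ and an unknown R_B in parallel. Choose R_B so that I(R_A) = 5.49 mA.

R_B ≈ 9.92 kΩ

Two-branch current divider: I_A = I_0 · R_B/(R_A + R_B).
5.49/14.4 = R_B/(R_A + R_B) → R_B = R_A · (0.3812)/(1 − 0.3812) = 16.1 × 0.6162 = 9.920 kΩ.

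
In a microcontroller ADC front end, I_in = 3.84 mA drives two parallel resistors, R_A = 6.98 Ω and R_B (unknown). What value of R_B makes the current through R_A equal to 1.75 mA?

The fraction through R_A equals R_B/(R_A+R_B).
With f = 0.4557, R_B = R_A · f/(1−f) = 6.98 × 0.8373 = 5.844 Ω.

R_B ≈ 5.84 Ω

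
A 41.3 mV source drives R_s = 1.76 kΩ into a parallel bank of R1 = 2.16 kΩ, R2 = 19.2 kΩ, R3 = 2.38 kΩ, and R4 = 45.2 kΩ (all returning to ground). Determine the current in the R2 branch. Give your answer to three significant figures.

Equivalent of the parallel group: R_p = 1.045 kΩ.
Node voltage V_A = V_s · R_p/(R_s + R_p) = 41.3 × 0.3725 = 15.38 mV.
I(R2) = V_A / R2 = 15.38/19.2 = 0.8012 µA.

I ≈ 0.801 µA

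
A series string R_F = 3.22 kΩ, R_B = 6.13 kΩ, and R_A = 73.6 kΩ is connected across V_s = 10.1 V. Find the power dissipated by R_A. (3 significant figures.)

P ≈ 1.09 mW

ΣR = 82.95 kΩ → I = 10.1/82.95 = 0.1218 mA.
P(R_A) = I²·R_A = (0.1218)² × 73.6 = 1.091 mW.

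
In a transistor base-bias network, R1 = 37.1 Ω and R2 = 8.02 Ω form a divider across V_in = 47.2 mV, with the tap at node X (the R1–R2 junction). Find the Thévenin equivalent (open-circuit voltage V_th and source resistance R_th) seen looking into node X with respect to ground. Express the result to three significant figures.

V_th is the unloaded tap voltage: V_in · R2/(R1+R2) = 47.2 × 0.1777 = 8.390 mV.
Looking into X with the source shorted: R_th = R1·R2/(R1+R2) = 37.10 × 8.02/45.12 = 6.594 Ω.

V_th ≈ 8.39 mV, R_th ≈ 6.59 Ω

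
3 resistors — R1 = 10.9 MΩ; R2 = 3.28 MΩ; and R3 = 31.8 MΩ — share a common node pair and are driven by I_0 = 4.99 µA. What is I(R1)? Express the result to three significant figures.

ΣG = 1/10.9 + 1/3.28 + 1/31.8 = 0.4281.
Current divider: I(R1) = I_0 · G_k/ΣG = 4.99 × (0.09174/0.4281) = 4.99 × 0.2143 = 1.069 µA.

I ≈ 1.07 µA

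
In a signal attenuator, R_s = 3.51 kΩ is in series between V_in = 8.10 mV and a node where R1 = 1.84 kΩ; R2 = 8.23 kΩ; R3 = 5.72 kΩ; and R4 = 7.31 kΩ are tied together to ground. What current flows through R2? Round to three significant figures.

Parallel bank: R_p = 1/(1/1.84 + 1/8.23 + 1/5.72 + 1/7.31) = 1.024 kΩ.
V_A by voltage divider: V_A = 8.10 × 1.024/(3.51 + 1.024) = 1.829 mV.
Branch current I = V_A/R2 = 1.829/8.23 = 0.2223 µA.

I ≈ 0.222 µA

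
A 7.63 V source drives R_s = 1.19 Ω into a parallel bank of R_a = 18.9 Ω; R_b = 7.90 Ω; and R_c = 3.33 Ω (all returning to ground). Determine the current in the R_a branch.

Parallel bank: R_p = 1/(1/18.9 + 1/7.90 + 1/3.33) = 2.084 Ω.
V_A by voltage divider: V_A = 7.63 × 2.084/(1.19 + 2.084) = 4.857 V.
I(R_a) = V_A / R_a = 4.857/18.9 = 0.2570 A.

I ≈ 0.257 A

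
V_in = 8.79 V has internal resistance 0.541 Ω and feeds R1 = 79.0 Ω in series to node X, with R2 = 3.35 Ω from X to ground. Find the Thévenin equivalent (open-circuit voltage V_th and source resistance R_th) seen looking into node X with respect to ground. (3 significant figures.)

V_th ≈ 0.355 V, R_th ≈ 3.21 Ω

R1' = 0.541 + 79.0 = 79.54 Ω (source resistance + R1).
V_th is the unloaded tap voltage: V_in · R2/(R1'+R2) = 8.79 × 0.04041 = 0.3552 V.
Zeroing V_in shorts the top of R1' to ground, so R_th = R1' ‖ R2 = 3.215 Ω.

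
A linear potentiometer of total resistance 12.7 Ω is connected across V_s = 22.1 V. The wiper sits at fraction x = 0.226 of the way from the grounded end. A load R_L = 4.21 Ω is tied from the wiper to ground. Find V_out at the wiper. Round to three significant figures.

V_out ≈ 3.27 V

Lower segment x·R_p = 2.870 Ω; upper segment (1−x)·R_p = 9.830 Ω.
R_L loads the lower segment: effective lower R = 1.707 Ω.
Then V_out = V_s · 1.707/(9.830 + 1.707) = 3.269 V.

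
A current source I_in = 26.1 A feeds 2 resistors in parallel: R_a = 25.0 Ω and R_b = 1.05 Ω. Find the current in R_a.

I ≈ 1.05 A

With just two branches, the current splits inversely with resistance.
I(R_a) = 26.1 × 1.05/(25.0 + 1.05) = 26.1 × 0.04031 = 1.052 A.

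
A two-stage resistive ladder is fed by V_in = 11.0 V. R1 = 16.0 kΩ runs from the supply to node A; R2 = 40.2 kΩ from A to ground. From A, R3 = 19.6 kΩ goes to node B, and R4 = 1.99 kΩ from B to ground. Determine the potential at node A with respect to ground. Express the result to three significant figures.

Node A sees R2 in parallel with the series input of stage 2, R3 + R4 = 21.59 kΩ.
R2 ‖ (R3+R4) = 14.05 kΩ.
First divider: V_A = V_in · 14.05/(16.0 + 14.05) = 5.142 V.

V_A ≈ 5.14 V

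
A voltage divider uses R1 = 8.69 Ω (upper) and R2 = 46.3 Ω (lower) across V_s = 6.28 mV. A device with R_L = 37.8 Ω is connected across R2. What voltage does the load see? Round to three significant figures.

The load sits in parallel with R2, giving an effective lower resistance R2' = R2·R_L/(R2+R_L) = 20.81 Ω.
Then V_out = V_s · R2'/(R1 + R2') = 6.28 × 20.81/29.50 = 4.430 mV.

V_out ≈ 4.43 mV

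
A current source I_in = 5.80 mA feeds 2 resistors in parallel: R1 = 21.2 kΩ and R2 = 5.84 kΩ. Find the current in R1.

With just two branches, the current splits inversely with resistance.
So I = 5.80 × 5.84/27.04 = 1.253 mA.

I ≈ 1.25 mA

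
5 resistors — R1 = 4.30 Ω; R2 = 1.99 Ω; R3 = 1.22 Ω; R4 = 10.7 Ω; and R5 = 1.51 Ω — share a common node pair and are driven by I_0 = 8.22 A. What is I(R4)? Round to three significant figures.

I ≈ 0.332 A

Total conductance ΣG = 1/4.30 + 1/1.99 + 1/1.22 + 1/10.7 + 1/1.51 = 2.310 (units of 1/Ω).
R4 takes the fraction G_k/ΣG = 0.09346/2.310 = 0.04045, so I = 8.22 × 0.04045 = 0.3325 A.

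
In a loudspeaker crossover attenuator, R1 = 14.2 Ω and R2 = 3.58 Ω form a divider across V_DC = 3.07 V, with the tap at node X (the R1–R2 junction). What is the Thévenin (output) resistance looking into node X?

R_th ≈ 2.86 Ω

With V_DC suppressed (replaced by a short), R_th = R1 ‖ R2 = (14.20 × 3.58)/(14.20 + 3.58) = 2.859 Ω.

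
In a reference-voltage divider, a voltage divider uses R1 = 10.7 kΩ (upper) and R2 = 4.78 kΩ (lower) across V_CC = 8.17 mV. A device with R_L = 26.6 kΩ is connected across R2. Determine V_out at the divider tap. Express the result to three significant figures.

V_out ≈ 2.24 mV

R2 ‖ R_L = (4.78 × 26.6)/(4.78 + 26.6) = 4.052 kΩ.
Voltage divider with the loaded lower leg: V_out = 8.17 × 4.052/(10.7 + 4.052) = 8.17 × 0.2747 = 2.244 mV.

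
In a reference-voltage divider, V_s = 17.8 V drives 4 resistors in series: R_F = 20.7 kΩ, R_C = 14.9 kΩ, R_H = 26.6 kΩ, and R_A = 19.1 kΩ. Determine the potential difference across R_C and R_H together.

ΣR = 20.7 + 14.9 + 26.6 + 19.1 = 81.30 kΩ.
R_{R_C..R_H} = 14.9 + 26.6 = 41.50 kΩ.
By the voltage-divider rule, V = 17.8 × 41.50/81.30 = 9.086 V.

V ≈ 9.09 V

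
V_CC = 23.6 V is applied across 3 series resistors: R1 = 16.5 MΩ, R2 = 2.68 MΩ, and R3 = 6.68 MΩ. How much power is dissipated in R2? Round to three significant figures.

ΣR = 25.86 MΩ → I = 23.6/25.86 = 0.9126 µA.
P = I²R = 0.8329 × 2.68 = 2.232 µW.

P ≈ 2.23 µW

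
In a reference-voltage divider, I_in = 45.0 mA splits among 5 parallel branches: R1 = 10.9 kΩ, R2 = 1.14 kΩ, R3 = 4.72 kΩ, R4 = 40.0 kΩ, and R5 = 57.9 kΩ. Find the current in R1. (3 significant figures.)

Total conductance ΣG = 1/10.9 + 1/1.14 + 1/4.72 + 1/40.0 + 1/57.9 = 1.223 (units of 1/kΩ).
R1 takes the fraction G_k/ΣG = 0.09174/1.223 = 0.07501, so I = 45.0 × 0.07501 = 3.375 mA.

I ≈ 3.38 mA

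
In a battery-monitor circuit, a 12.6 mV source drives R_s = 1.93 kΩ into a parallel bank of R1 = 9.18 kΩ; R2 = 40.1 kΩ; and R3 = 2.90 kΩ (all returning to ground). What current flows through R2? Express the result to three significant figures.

I ≈ 0.163 µA

Combine the parallel branches: R_p = (1/9.18 + 1/40.1 + 1/2.90)⁻¹ = 2.089 kΩ.
Node voltage V_A = V_DC · R_p/(R_s + R_p) = 12.6 × 0.5198 = 6.549 mV.
I(R2) = V_A / R2 = 6.549/40.1 = 0.1633 µA.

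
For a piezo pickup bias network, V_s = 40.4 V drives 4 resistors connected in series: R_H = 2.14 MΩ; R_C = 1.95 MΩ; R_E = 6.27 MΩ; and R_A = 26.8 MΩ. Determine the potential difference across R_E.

V ≈ 6.82 V

Total series resistance ΣR = 2.14 + 1.95 + 6.27 + 26.8 = 37.16 MΩ.
By the voltage-divider rule, V = 40.4 × 6.270/37.16 = 6.817 V.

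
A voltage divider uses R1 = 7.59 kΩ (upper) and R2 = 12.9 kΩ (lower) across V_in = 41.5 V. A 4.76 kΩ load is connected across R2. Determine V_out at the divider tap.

V_out ≈ 13.0 V

R2 ‖ R_L = (12.9 × 4.76)/(12.9 + 4.76) = 3.477 kΩ.
Then V_out = V_in · R2'/(R1 + R2') = 41.5 × 3.477/11.07 = 13.04 V.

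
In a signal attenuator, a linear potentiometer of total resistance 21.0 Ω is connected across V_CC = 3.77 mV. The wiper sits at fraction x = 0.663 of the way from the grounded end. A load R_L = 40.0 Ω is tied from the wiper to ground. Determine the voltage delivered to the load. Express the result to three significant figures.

Lower segment x·R_p = 13.92 Ω; upper segment (1−x)·R_p = 7.077 Ω.
R_L loads the lower segment: effective lower R = 10.33 Ω.
Then V_out = V_CC · 10.33/(7.077 + 10.33) = 2.237 mV.
(Unloaded: V_out = x·V_CC = 2.50 mV.)

V_out ≈ 2.24 mV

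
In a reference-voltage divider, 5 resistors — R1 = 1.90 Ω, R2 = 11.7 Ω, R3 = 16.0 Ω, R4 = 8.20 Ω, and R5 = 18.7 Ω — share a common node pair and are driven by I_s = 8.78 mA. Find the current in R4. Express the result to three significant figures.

I ≈ 1.26 mA

Total conductance ΣG = 1/1.90 + 1/11.7 + 1/16.0 + 1/8.20 + 1/18.7 = 0.8497 (units of 1/Ω).
R4 takes the fraction G_k/ΣG = 0.1220/0.8497 = 0.1435, so I = 8.78 × 0.1435 = 1.260 mA.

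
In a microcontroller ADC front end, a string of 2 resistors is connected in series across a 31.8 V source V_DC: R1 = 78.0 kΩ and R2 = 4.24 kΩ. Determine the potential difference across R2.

V ≈ 1.64 V

Series total: ΣR = 78.0 + 4.24 = 82.24 kΩ.
By the voltage-divider rule, V = 31.8 × 4.240/82.24 = 1.639 V.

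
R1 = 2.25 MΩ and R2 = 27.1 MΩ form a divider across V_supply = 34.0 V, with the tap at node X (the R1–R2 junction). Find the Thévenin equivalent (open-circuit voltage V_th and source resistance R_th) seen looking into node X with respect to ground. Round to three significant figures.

Open-circuit (no load on X): V_th = V_supply · R2/(R1 + R2) = 34.0 × 27.1/(2.250 + 27.1) = 31.39 V.
With V_supply suppressed (replaced by a short), R_th = R1 ‖ R2 = (2.250 × 27.1)/(2.250 + 27.1) = 2.078 MΩ.

V_th ≈ 31.4 V, R_th ≈ 2.08 MΩ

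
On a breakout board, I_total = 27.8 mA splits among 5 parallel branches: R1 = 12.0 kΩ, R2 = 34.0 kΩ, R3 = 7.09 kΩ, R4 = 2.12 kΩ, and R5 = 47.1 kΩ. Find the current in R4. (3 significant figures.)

Conductances: ΣG = 1/12.0 + 1/34.0 + 1/7.09 + 1/2.12 + 1/47.1 = 0.7467 (1/kΩ).
Current divider: I(R4) = I_total · G_k/ΣG = 27.8 × (0.4717/0.7467) = 27.8 × 0.6317 = 17.56 mA.

I ≈ 17.6 mA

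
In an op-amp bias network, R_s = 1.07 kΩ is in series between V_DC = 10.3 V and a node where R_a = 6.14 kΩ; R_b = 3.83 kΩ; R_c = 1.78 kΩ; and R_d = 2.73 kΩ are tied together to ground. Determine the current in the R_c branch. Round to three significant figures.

Equivalent of the parallel group: R_p = 0.7396 kΩ.
V_A = 10.3 × 0.7396/1.810 = 4.210 V.
Branch current I = V_A/R_c = 4.210/1.78 = 2.365 mA.

I ≈ 2.37 mA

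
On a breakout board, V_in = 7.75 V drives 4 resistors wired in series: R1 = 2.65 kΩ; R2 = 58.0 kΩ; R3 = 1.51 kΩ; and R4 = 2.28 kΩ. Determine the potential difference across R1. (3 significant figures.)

ΣR = 2.65 + 58.0 + 1.51 + 2.28 = 64.44 kΩ.
V = V_in · R/ΣR = 7.75 × 0.04112 = 0.3187 V.

V ≈ 0.319 V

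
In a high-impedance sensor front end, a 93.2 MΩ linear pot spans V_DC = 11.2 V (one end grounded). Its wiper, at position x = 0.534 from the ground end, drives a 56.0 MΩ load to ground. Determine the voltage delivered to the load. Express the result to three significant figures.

V_out ≈ 4.23 V

Split the track: R_lower = x·R_p = 49.77 MΩ, R_upper = (1−x)·R_p = 43.43 MΩ.
R_L loads the lower segment: effective lower R = 26.35 MΩ.
Then V_out = V_DC · 26.35/(43.43 + 26.35) = 4.229 V.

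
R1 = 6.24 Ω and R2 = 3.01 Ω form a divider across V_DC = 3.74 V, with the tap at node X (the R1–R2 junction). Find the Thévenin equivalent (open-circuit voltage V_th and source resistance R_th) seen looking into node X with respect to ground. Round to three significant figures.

V_th ≈ 1.22 V, R_th ≈ 2.03 Ω

With X open, the divider is unloaded: V_th = 3.74 × 3.01/9.250 = 1.217 V.
Looking into X with the source shorted: R_th = R1·R2/(R1+R2) = 6.240 × 3.01/9.250 = 2.031 Ω.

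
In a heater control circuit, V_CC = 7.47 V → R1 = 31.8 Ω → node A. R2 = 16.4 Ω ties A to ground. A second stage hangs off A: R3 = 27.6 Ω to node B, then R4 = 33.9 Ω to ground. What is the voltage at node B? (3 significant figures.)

The second stage (R3 + R4 = 61.50 Ω) loads node A in parallel with R2.
R2 ‖ (R3+R4) = 12.95 Ω.
V_A = 7.47 × 12.95/(31.8 + 12.95) = 2.161 V.
V_B = V_A × 0.5512 = 1.191 V.

V_B ≈ 1.19 V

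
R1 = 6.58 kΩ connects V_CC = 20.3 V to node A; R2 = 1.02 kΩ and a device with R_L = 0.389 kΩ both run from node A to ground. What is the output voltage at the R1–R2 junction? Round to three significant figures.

The load sits in parallel with R2, giving an effective lower resistance R2' = R2·R_L/(R2+R_L) = 0.2816 kΩ.
Voltage divider with the loaded lower leg: V_out = 20.3 × 0.2816/(6.58 + 0.2816) = 20.3 × 0.04104 = 0.8331 V.

V_out ≈ 0.833 V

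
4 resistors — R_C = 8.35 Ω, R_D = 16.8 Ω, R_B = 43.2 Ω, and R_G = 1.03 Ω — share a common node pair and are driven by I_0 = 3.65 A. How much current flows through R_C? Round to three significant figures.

Total conductance ΣG = 1/8.35 + 1/16.8 + 1/43.2 + 1/1.03 = 1.173 (units of 1/Ω).
Current divider: I(R_C) = I_0 · G_k/ΣG = 3.65 × (0.1198/1.173) = 3.65 × 0.1021 = 0.3726 A.

I ≈ 0.373 A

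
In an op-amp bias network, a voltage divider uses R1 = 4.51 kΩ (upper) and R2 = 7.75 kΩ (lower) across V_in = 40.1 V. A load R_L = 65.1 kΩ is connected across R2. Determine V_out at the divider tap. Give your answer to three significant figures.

First combine the lower leg with the load: R2 ‖ R_L = 6.926 kΩ.
Then V_out = V_in · R2'/(R1 + R2') = 40.1 × 6.926/11.44 = 24.29 V.

V_out ≈ 24.3 V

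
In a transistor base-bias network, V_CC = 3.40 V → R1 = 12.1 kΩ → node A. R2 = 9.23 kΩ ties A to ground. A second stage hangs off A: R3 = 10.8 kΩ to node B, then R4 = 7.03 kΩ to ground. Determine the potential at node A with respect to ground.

V_A ≈ 1.14 V

Looking into the second stage from A: R3 + R4 = 17.83 kΩ appears in parallel with R2.
Effective lower resistance at A: R2 ‖ 17.83 = 6.082 kΩ.
So V_A = 3.40 × 0.3345 = 1.137 V.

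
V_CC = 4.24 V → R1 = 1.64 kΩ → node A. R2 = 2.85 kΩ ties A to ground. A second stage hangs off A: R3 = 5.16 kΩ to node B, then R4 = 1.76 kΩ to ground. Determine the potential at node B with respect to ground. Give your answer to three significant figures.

Node A sees R2 in parallel with the series input of stage 2, R3 + R4 = 6.920 kΩ.
Effective lower resistance at A: R2 ‖ 6.920 = 2.019 kΩ.
So V_A = 4.24 × 0.5517 = 2.339 V.
Then the unloaded second divider: V_B = V_A × R4/(R3+R4) = 2.339 × 0.2543 = 0.5950 V.

V_B ≈ 0.595 V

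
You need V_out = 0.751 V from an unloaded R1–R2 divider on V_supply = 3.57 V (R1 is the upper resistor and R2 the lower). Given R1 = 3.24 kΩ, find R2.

R2 ≈ 0.863 kΩ

The divider ratio is R2/(R1+R2) = 0.751/3.57 = 0.2104.
So R2 = R1 · V_out/(V_supply − V_out) = 3.24 × 0.751/(3.57 − 0.751) = 3.24 × 0.2664 = 0.8632 kΩ.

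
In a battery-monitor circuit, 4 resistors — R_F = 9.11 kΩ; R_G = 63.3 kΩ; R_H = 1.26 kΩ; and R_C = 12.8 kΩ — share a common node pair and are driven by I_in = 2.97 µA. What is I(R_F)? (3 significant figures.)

ΣG = 1/9.11 + 1/63.3 + 1/1.26 + 1/12.8 = 0.9973.
R_F takes the fraction G_k/ΣG = 0.1098/0.9973 = 0.1101, so I = 2.97 × 0.1101 = 0.3269 µA.

I ≈ 0.327 µA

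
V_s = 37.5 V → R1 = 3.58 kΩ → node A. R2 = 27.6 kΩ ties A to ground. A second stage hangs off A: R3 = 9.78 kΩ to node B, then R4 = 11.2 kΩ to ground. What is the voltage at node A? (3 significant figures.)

V_A ≈ 28.8 V

Node A sees R2 in parallel with the series input of stage 2, R3 + R4 = 20.98 kΩ.
Effective lower resistance at A: R2 ‖ 20.98 = 11.92 kΩ.
V_A = 37.5 × 11.92/(3.58 + 11.92) = 28.84 V.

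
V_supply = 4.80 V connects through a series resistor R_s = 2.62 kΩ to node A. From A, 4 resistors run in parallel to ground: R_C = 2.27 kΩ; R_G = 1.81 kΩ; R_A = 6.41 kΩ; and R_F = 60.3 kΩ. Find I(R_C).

I ≈ 0.522 mA

Parallel bank: R_p = 1/(1/2.27 + 1/1.81 + 1/6.41 + 1/60.3) = 0.8579 kΩ.
V_A by voltage divider: V_A = 4.80 × 0.8579/(2.62 + 0.8579) = 1.184 V.
Branch current I = V_A/R_C = 1.184/2.27 = 0.5216 mA.
(Check via current divider: I_total = 1.380 mA; share G_k/ΣG = 0.3779 → same result.)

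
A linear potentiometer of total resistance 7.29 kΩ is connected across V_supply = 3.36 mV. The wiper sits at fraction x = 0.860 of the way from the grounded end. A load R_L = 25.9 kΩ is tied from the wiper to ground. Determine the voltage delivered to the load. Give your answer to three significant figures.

V_out ≈ 2.79 mV

Split the track: R_lower = x·R_p = 6.269 kΩ, R_upper = (1−x)·R_p = 1.021 kΩ.
R_L loads the lower segment: effective lower R = 5.048 kΩ.
Loaded-divider output: V_out = 3.36 × 0.8318 = 2.795 mV.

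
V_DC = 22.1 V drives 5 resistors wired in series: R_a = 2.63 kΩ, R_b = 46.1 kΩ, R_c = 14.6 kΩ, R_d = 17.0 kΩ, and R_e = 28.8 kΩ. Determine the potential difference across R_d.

V ≈ 3.44 V

Series total: ΣR = 2.63 + 46.1 + 14.6 + 17.0 + 28.8 = 109.1 kΩ.
V = V_DC · R/ΣR = 22.1 × 0.1558 = 3.443 V.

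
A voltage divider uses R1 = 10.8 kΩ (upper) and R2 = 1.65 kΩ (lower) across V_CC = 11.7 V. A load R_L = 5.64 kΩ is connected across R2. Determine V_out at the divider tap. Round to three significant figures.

V_out ≈ 1.24 V

First combine the lower leg with the load: R2 ‖ R_L = 1.277 kΩ.
Then V_out = V_CC · R2'/(R1 + R2') = 11.7 × 1.277/12.08 = 1.237 V.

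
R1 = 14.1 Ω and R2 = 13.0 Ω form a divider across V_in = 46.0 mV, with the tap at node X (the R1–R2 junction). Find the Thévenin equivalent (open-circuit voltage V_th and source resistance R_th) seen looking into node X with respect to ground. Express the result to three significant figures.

V_th ≈ 22.1 mV, R_th ≈ 6.76 Ω

V_th is the unloaded tap voltage: V_in · R2/(R1+R2) = 46.0 × 0.4797 = 22.07 mV.
Looking into X with the source shorted: R_th = R1·R2/(R1+R2) = 14.10 × 13.0/27.10 = 6.764 Ω.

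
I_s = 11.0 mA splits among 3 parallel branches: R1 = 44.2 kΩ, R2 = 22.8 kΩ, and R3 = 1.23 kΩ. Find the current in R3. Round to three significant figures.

I ≈ 10.2 mA

Total conductance ΣG = 1/44.2 + 1/22.8 + 1/1.23 = 0.8795 (units of 1/kΩ).
By the current-divider rule, I = I_s · G_k/ΣG = 11.0 × 0.9244 = 10.17 mA.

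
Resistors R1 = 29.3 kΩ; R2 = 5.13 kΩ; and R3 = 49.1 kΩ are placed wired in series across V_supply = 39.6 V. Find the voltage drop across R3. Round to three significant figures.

ΣR = 29.3 + 5.13 + 49.1 = 83.53 kΩ.
By the voltage-divider rule, V = 39.6 × 49.10/83.53 = 23.28 V.

V ≈ 23.3 V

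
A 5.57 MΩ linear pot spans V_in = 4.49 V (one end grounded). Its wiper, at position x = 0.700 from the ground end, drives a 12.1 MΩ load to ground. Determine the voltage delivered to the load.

Lower segment x·R_p = 3.899 MΩ; upper segment (1−x)·R_p = 1.671 MΩ.
Lower segment in parallel with the load: 3.899 ‖ 12.1 = 2.949 MΩ.
Loaded-divider output: V_out = 4.49 × 0.6383 = 2.866 V.
(Unloaded: V_out = x·V_in = 3.14 V.)

V_out ≈ 2.87 V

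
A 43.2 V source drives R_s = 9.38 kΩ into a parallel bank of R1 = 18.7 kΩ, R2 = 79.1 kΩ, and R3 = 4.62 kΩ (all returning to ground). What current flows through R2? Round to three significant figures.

I ≈ 0.150 mA

Combine the parallel branches: R_p = (1/18.7 + 1/79.1 + 1/4.62)⁻¹ = 3.539 kΩ.
V_A = 43.2 × 3.539/12.92 = 11.83 V.
I(R2) = V_A / R2 = 11.83/79.1 = 0.1496 mA.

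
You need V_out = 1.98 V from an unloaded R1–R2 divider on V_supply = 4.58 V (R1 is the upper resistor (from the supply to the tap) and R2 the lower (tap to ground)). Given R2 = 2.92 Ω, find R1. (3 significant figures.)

V_out/V_supply = R2/(R1+R2) = 0.4323.
So R1 = R2 · (V_supply/V_out − 1) = 2.92 × (4.58/1.98 − 1) = 2.92 × 1.313 = 3.834 Ω.

R1 ≈ 3.83 Ω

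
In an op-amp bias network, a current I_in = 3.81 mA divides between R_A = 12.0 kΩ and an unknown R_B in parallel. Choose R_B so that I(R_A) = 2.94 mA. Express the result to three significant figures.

R_B ≈ 40.6 kΩ

The fraction through R_A equals R_B/(R_A+R_B).
2.94/3.81 = R_B/(R_A + R_B) → R_B = R_A · (0.7717)/(1 − 0.7717) = 12.0 × 3.379 = 40.55 kΩ.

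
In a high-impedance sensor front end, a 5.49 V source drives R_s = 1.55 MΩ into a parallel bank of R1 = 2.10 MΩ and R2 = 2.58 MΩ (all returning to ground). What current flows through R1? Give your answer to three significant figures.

Combine the parallel branches: R_p = (1/2.10 + 1/2.58)⁻¹ = 1.158 MΩ.
V_A by voltage divider: V_A = 5.49 × 1.158/(1.55 + 1.158) = 2.347 V.
I(R1) = V_A / R1 = 2.347/2.10 = 1.118 µA.
(Equivalently: I_total = 2.028 µA, then current-divider fraction G_k/ΣG = 0.5513.)

I ≈ 1.12 µA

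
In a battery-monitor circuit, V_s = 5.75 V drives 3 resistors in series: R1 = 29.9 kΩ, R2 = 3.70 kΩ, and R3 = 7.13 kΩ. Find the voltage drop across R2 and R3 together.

ΣR = 29.9 + 3.70 + 7.13 = 40.73 kΩ.
R_{R2..R3} = 3.70 + 7.13 = 10.83 kΩ.
By the voltage-divider rule, V = 5.75 × 10.83/40.73 = 1.529 V.

V ≈ 1.53 V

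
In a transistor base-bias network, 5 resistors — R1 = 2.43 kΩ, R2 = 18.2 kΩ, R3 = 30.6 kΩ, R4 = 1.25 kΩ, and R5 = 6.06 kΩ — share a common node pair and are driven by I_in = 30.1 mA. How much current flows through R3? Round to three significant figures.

I ≈ 0.672 mA

Conductances: ΣG = 1/2.43 + 1/18.2 + 1/30.6 + 1/1.25 + 1/6.06 = 1.464 (1/kΩ).
By the current-divider rule, I = I_in · G_k/ΣG = 30.1 × 0.02232 = 0.6718 mA.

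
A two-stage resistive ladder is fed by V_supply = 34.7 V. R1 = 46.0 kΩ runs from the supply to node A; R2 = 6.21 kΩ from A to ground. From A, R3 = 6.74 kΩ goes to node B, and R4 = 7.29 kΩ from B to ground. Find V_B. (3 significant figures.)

V_B ≈ 1.54 V

Looking into the second stage from A: R3 + R4 = 14.03 kΩ appears in parallel with R2.
Effective lower resistance at A: R2 ‖ 14.03 = 4.305 kΩ.
First divider: V_A = V_supply · 4.305/(46.0 + 4.305) = 2.969 V.
Stage 2 is unloaded, so V_B = V_A · R4/(R3+R4) = 2.969 × 7.29/14.03 = 1.543 V.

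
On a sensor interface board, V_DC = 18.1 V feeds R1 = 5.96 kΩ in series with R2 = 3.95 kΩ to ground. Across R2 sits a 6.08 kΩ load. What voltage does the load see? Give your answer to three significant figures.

R2 ‖ R_L = (3.95 × 6.08)/(3.95 + 6.08) = 2.394 kΩ.
Now apply the divider: V_out = 18.1 × 0.2866 = 5.188 V.

V_out ≈ 5.19 V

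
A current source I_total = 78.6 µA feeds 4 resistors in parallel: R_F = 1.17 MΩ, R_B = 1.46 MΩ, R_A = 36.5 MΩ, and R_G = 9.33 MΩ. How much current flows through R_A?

Conductances: ΣG = 1/1.17 + 1/1.46 + 1/36.5 + 1/9.33 = 1.674 (1/MΩ).
R_A takes the fraction G_k/ΣG = 0.02740/1.674 = 0.01636, so I = 78.6 × 0.01636 = 1.286 µA.

I ≈ 1.29 µA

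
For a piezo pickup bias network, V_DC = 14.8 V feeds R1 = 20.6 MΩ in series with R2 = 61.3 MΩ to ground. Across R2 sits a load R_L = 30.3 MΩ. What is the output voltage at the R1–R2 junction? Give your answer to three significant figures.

R2 ‖ R_L = (61.3 × 30.3)/(61.3 + 30.3) = 20.28 MΩ.
Now apply the divider: V_out = 14.8 × 0.4961 = 7.342 V.

V_out ≈ 7.34 V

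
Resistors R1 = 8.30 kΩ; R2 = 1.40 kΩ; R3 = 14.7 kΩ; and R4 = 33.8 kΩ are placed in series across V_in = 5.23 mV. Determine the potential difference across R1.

V ≈ 0.746 mV

ΣR = 8.30 + 1.40 + 14.7 + 33.8 = 58.20 kΩ.
V = V_in · R/ΣR = 5.23 × 0.1426 = 0.7459 mV.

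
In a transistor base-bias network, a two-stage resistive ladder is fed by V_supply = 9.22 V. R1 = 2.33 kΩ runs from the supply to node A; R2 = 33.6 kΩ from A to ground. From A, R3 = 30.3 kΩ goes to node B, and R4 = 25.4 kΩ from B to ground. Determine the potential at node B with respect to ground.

Node A sees R2 in parallel with the series input of stage 2, R3 + R4 = 55.70 kΩ.
Effective lower resistance at A: R2 ‖ 55.70 = 20.96 kΩ.
So V_A = 9.22 × 0.8999 = 8.298 V.
Then the unloaded second divider: V_B = V_A × R4/(R3+R4) = 8.298 × 0.4560 = 3.784 V.

V_B ≈ 3.78 V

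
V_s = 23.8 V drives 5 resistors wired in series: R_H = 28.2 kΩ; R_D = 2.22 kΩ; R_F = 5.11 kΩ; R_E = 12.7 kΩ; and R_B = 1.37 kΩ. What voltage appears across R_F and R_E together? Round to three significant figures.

Total series resistance ΣR = 28.2 + 2.22 + 5.11 + 12.7 + 1.37 = 49.60 kΩ.
R_{R_F..R_E} = 5.11 + 12.7 = 17.81 kΩ.
By the voltage-divider rule, V = 23.8 × 17.81/49.60 = 8.546 V.

V ≈ 8.55 V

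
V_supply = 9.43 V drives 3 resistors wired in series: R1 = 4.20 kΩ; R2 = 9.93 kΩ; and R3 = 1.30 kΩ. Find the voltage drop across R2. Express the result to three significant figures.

Total series resistance ΣR = 4.20 + 9.93 + 1.30 = 15.43 kΩ.
V = V_supply · R/ΣR = 9.43 × 0.6436 = 6.069 V.

V ≈ 6.07 V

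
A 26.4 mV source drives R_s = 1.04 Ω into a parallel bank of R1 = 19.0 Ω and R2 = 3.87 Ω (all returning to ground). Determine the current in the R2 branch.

Equivalent of the parallel group: R_p = 3.215 Ω.
Node voltage V_A = V_s · R_p/(R_s + R_p) = 26.4 × 0.7556 = 19.95 mV.
I(R2) = V_A / R2 = 19.95/3.87 = 5.154 mA.

I ≈ 5.15 mA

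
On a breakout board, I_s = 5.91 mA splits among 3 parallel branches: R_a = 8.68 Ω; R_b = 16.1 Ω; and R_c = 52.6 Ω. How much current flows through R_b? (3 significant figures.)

I ≈ 1.87 mA

ΣG = 1/8.68 + 1/16.1 + 1/52.6 = 0.1963.
By the current-divider rule, I = I_s · G_k/ΣG = 5.91 × 0.3164 = 1.870 mA.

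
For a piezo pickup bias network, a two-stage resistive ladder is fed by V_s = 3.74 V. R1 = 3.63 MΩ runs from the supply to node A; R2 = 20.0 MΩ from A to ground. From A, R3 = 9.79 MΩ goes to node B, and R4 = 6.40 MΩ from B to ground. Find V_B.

V_B ≈ 1.05 V

Node A sees R2 in parallel with the series input of stage 2, R3 + R4 = 16.19 MΩ.
R2 ‖ (R3+R4) = 8.947 MΩ.
So V_A = 3.74 × 0.7114 = 2.661 V.
Stage 2 is unloaded, so V_B = V_A · R4/(R3+R4) = 2.661 × 6.40/16.19 = 1.052 V.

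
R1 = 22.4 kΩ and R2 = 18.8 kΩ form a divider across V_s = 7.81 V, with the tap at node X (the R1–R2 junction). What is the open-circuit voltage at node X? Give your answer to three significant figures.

V_th ≈ 3.56 V

Open-circuit (no load on X): V_th = V_s · R2/(R1 + R2) = 7.81 × 18.8/(22.40 + 18.8) = 3.564 V.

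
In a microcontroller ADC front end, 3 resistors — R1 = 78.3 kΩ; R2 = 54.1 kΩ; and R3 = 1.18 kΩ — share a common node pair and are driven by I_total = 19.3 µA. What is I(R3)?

Total conductance ΣG = 1/78.3 + 1/54.1 + 1/1.18 = 0.8787 (units of 1/kΩ).
R3 takes the fraction G_k/ΣG = 0.8475/0.8787 = 0.9644, so I = 19.3 × 0.9644 = 18.61 µA.

I ≈ 18.6 µA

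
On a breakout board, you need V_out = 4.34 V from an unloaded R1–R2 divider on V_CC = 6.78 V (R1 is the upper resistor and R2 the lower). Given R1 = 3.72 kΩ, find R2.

R2 ≈ 6.62 kΩ

V_out/V_CC = R2/(R1+R2) = 0.6401.
So R2 = R1 · V_out/(V_CC − V_out) = 3.72 × 4.34/(6.78 − 4.34) = 3.72 × 1.779 = 6.617 kΩ.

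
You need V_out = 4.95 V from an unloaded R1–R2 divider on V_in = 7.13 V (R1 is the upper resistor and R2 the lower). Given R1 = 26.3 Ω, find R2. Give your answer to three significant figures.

R2 ≈ 59.7 Ω

V_out/V_in = R2/(R1+R2) = 0.6942.
So R2 = R1 · V_out/(V_in − V_out) = 26.3 × 4.95/(7.13 − 4.95) = 26.3 × 2.271 = 59.72 Ω.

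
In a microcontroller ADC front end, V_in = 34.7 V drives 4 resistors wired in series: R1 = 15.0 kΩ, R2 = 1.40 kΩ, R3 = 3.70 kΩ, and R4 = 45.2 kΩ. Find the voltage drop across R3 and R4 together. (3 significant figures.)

V ≈ 26.0 V

Total series resistance ΣR = 15.0 + 1.40 + 3.70 + 45.2 = 65.30 kΩ.
R_{R3..R4} = 3.70 + 45.2 = 48.90 kΩ.
By the voltage-divider rule, V = 34.7 × 48.90/65.30 = 25.99 V.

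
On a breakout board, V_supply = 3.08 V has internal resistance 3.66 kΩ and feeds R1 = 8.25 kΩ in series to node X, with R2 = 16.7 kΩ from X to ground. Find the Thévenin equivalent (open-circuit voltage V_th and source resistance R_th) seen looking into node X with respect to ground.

R1' = 3.66 + 8.25 = 11.91 kΩ (source resistance + R1).
V_th is the unloaded tap voltage: V_supply · R2/(R1'+R2) = 3.08 × 0.5837 = 1.798 V.
With V_supply suppressed (replaced by a short), R_th = R1' ‖ R2 = (11.91 × 16.7)/(11.91 + 16.7) = 6.952 kΩ.

V_th ≈ 1.80 V, R_th ≈ 6.95 kΩ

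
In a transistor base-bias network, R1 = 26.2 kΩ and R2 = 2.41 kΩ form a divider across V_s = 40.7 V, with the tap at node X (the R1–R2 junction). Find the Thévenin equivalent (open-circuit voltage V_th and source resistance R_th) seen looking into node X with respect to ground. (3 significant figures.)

V_th ≈ 3.43 V, R_th ≈ 2.21 kΩ

With X open, the divider is unloaded: V_th = 40.7 × 2.41/28.61 = 3.428 V.
Zeroing V_s shorts the top of R1 to ground, so R_th = R1 ‖ R2 = 2.207 kΩ.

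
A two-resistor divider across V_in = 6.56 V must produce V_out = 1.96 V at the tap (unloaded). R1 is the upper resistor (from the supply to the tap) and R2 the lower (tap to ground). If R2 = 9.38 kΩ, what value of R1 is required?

Required fraction k = V_out/V_in = 0.2988.
R1 = R2·(1/k − 1) = 9.38 × 2.347 = 22.01 kΩ.

R1 ≈ 22.0 kΩ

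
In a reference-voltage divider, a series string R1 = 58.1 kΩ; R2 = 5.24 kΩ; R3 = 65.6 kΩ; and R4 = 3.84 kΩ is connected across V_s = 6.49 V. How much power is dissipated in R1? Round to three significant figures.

Series current I = V_s/ΣR = 6.49/132.8 = 0.04888 mA.
P(R1) = I²·R1 = (0.04888)² × 58.1 = 0.1388 mW.

P ≈ 0.139 mW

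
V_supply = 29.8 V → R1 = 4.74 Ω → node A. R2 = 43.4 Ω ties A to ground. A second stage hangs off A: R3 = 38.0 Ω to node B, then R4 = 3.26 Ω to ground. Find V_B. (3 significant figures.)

Node A sees R2 in parallel with the series input of stage 2, R3 + R4 = 41.26 Ω.
Effective lower resistance at A: R2 ‖ 41.26 = 21.15 Ω.
So V_A = 29.8 × 0.8169 = 24.34 V.
V_B = V_A × 0.07901 = 1.923 V.

V_B ≈ 1.92 V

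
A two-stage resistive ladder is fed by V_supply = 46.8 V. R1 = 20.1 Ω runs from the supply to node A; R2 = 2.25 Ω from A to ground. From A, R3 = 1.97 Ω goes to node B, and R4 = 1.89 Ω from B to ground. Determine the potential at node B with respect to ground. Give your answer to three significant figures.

Node A sees R2 in parallel with the series input of stage 2, R3 + R4 = 3.860 Ω.
Effective lower resistance at A: R2 ‖ 3.860 = 1.421 Ω.
V_A = 46.8 × 1.421/(20.1 + 1.421) = 3.091 V.
Then the unloaded second divider: V_B = V_A × R4/(R3+R4) = 3.091 × 0.4896 = 1.513 V.

V_B ≈ 1.51 V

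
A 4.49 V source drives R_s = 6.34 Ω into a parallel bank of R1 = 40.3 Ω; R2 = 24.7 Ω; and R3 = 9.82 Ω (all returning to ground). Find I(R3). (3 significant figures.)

Parallel bank: R_p = 1/(1/40.3 + 1/24.7 + 1/9.82) = 5.983 Ω.
V_A by voltage divider: V_A = 4.49 × 5.983/(6.34 + 5.983) = 2.180 V.
I(R3) = V_A / R3 = 2.180/9.82 = 0.2220 A.

I ≈ 0.222 A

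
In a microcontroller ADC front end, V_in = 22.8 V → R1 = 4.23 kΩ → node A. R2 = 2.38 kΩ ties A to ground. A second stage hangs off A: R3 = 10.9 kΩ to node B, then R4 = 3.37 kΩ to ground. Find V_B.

Looking into the second stage from A: R3 + R4 = 14.27 kΩ appears in parallel with R2.
R2 ‖ (R3+R4) = 2.040 kΩ.
So V_A = 22.8 × 0.3253 = 7.418 V.
V_B = V_A × 0.2362 = 1.752 V.

V_B ≈ 1.75 V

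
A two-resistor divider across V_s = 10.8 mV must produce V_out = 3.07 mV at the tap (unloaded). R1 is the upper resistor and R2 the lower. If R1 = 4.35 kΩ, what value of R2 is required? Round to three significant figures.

V_out/V_s = R2/(R1+R2) = 0.2843.
R2 = R1 · 0.2843/(1 − 0.2843) = 1.728 kΩ.

R2 ≈ 1.73 kΩ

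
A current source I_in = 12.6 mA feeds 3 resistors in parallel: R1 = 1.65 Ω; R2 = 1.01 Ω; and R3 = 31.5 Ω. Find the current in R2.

I ≈ 7.66 mA

Conductances: ΣG = 1/1.65 + 1/1.01 + 1/31.5 = 1.628 (1/Ω).
By the current-divider rule, I = I_in · G_k/ΣG = 12.6 × 0.6082 = 7.663 mA.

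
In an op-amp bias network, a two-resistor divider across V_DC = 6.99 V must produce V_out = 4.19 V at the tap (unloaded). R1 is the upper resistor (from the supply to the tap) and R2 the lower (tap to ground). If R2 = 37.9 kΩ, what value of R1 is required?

R1 ≈ 25.3 kΩ

V_out/V_DC = R2/(R1+R2) = 0.5994.
R1 = R2·(1/k − 1) = 37.9 × 0.6683 = 25.33 kΩ.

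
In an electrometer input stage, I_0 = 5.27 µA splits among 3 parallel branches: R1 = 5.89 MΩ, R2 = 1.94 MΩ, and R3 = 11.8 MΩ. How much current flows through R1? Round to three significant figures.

Total conductance ΣG = 1/5.89 + 1/1.94 + 1/11.8 = 0.7700 (units of 1/MΩ).
By the current-divider rule, I = I_0 · G_k/ΣG = 5.27 × 0.2205 = 1.162 µA.

I ≈ 1.16 µA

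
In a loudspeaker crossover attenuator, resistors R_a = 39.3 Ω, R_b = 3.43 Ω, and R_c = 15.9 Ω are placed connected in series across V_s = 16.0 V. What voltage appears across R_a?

V ≈ 10.7 V

ΣR = 39.3 + 3.43 + 15.9 = 58.63 Ω.
By the voltage-divider rule, V = 16.0 × 39.30/58.63 = 10.72 V.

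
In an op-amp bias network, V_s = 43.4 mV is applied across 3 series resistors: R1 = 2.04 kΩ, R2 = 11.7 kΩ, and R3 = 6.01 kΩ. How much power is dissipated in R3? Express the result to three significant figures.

ΣR = 19.75 kΩ → I = 43.4/19.75 = 2.197 µA.
V(R3) = I·R = 13.21 mV; P = V·I = 13.21 × 2.197 = 29.02 nW.

P ≈ 29.0 nW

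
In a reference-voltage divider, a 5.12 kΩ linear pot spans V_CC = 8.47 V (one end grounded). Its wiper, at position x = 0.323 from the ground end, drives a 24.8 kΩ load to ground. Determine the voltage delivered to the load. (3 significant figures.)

The pot divides into 3.466 kΩ above the wiper and 1.654 kΩ below.
Lower segment in parallel with the load: 1.654 ‖ 24.8 = 1.550 kΩ.
V_out = 8.47 × 1.550/(3.466 + 1.550) = 2.618 V.
(Unloaded: V_out = x·V_CC = 2.74 V.)

V_out ≈ 2.62 V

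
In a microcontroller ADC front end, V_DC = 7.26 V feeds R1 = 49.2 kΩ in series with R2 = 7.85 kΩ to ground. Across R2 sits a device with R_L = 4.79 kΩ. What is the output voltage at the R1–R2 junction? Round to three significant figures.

V_out ≈ 0.414 V

R2 ‖ R_L = (7.85 × 4.79)/(7.85 + 4.79) = 2.975 kΩ.
Voltage divider with the loaded lower leg: V_out = 7.26 × 2.975/(49.2 + 2.975) = 7.26 × 0.05702 = 0.4139 V.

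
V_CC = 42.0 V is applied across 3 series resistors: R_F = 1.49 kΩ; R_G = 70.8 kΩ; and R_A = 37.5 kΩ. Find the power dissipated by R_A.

P ≈ 5.49 mW

The common current is I = 42.0/109.8 = 0.3825 mA.
P(R_A) = I²·R_A = (0.3825)² × 37.5 = 5.488 mW.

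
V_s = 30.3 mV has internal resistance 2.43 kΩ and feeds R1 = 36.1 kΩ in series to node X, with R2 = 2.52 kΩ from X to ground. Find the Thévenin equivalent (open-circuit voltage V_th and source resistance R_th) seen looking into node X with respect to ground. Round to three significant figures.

R1' = 2.43 + 36.1 = 38.53 kΩ (source resistance + R1).
With X open, the divider is unloaded: V_th = 30.3 × 2.52/41.05 = 1.860 mV.
Zeroing V_s shorts the top of R1' to ground, so R_th = R1' ‖ R2 = 2.365 kΩ.

V_th ≈ 1.86 mV, R_th ≈ 2.37 kΩ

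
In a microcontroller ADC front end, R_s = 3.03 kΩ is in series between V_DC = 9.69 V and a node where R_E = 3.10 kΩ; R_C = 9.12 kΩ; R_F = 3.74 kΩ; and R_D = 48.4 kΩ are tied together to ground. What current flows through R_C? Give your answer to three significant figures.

Parallel bank: R_p = 1/(1/3.10 + 1/9.12 + 1/3.74 + 1/48.4) = 1.388 kΩ.
V_A by voltage divider: V_A = 9.69 × 1.388/(3.03 + 1.388) = 3.045 V.
I(R_C) = V_A / R_C = 3.045/9.12 = 0.3339 mA.

I ≈ 0.334 mA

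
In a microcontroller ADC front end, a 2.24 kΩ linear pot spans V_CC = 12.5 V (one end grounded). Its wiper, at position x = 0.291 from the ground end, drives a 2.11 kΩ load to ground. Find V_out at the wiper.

The pot divides into 1.588 kΩ above the wiper and 0.6518 kΩ below.
Lower segment in parallel with the load: 0.6518 ‖ 2.11 = 0.4980 kΩ.
Then V_out = V_CC · 0.4980/(1.588 + 0.4980) = 2.984 V.
(Unloaded: V_out = x·V_CC = 3.64 V.)

V_out ≈ 2.98 V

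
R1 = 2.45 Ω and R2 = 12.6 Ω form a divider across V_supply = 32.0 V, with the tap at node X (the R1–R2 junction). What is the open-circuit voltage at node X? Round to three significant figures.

With X open, the divider is unloaded: V_th = 32.0 × 12.6/15.05 = 26.79 V.

V_th ≈ 26.8 V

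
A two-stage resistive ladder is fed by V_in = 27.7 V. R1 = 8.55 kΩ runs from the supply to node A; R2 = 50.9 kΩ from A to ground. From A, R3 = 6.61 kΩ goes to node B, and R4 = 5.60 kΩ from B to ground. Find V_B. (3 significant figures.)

The second stage (R3 + R4 = 12.21 kΩ) loads node A in parallel with R2.
R2 ‖ (R3+R4) = 9.848 kΩ.
First divider: V_A = V_in · 9.848/(8.55 + 9.848) = 14.83 V.
Stage 2 is unloaded, so V_B = V_A · R4/(R3+R4) = 14.83 × 5.60/12.21 = 6.800 V.

V_B ≈ 6.80 V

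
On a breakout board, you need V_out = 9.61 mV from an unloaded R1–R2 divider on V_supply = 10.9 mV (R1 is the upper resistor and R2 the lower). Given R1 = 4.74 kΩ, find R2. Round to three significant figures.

R2 ≈ 35.3 kΩ

The divider ratio is R2/(R1+R2) = 9.61/10.9 = 0.8817.
Rearranging, R2 = R1·k/(1−k) = 4.74 × 7.450 = 35.31 kΩ.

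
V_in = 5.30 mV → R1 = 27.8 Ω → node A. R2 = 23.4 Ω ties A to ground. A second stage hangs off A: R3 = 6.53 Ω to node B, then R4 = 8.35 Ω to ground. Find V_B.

V_B ≈ 0.733 mV

Looking into the second stage from A: R3 + R4 = 14.88 Ω appears in parallel with R2.
Effective lower resistance at A: R2 ‖ 14.88 = 9.096 Ω.
So V_A = 5.30 × 0.2465 = 1.307 mV.
Stage 2 is unloaded, so V_B = V_A · R4/(R3+R4) = 1.307 × 8.35/14.88 = 0.7332 mV.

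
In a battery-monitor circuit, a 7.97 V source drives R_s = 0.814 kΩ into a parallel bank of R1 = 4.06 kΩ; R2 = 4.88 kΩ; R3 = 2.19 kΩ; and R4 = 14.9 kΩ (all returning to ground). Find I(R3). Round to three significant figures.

I ≈ 2.03 mA

Combine the parallel branches: R_p = (1/4.06 + 1/4.88 + 1/2.19 + 1/14.9)⁻¹ = 1.026 kΩ.
V_A = 7.97 × 1.026/1.840 = 4.444 V.
I(R3) = V_A / R3 = 4.444/2.19 = 2.029 mA.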